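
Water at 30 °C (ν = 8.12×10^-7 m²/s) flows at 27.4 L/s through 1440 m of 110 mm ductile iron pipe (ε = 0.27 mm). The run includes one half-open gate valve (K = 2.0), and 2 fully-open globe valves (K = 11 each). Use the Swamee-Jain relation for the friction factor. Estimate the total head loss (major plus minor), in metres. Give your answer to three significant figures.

V = 4Q/(πD²) = 2.883 m/s; V²/2g = 0.4237 m
Re = 3.91×10^5, ε/D = 0.00245 → f = 0.02528 (Swamee-Jain)
Major: h_f = f(L/D)·V²/2g = 0.02528·13091·0.4237 = 140.2 m
Minor: ΣK = 24.0; h_m = ΣK·V²/2g = 10.17 m
Total H_L = 140.2 + 10.17 = 150.4 m

H_L ≈ 150 m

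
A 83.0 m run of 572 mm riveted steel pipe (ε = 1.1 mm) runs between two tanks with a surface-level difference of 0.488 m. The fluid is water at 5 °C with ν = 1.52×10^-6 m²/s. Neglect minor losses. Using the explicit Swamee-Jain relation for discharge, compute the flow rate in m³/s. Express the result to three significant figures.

Q ≈ 0.431 m³/s

Swamee-Jain (Type II): Q = -0.965·√(gD⁵h_f/L)·ln[ε/(3.7D) + √(3.17ν²L/(gD³h_f))]
√(gD⁵h_f/L) = √(9.81·0.572⁵·0.488/83.0) = 0.05943
ε/(3.7D) = 5.20×10^-4; √(3.17ν²L/(gD³h_f)) = 2.60×10^-5
Q = -0.965·0.05943·ln(5.458×10^-4) = 0.4309 m³/s
Check: V = 1.68 m/s, Re = 6.31×10^5, f = 0.02358, h_f = 0.490 m ≈ 0.488 m ✓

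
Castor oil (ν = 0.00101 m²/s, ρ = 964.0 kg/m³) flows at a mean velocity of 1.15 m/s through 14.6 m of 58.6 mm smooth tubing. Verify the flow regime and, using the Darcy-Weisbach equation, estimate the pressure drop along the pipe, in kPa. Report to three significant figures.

Δp ≈ 152 kPa

Re = VD/ν = 1.15·0.05860/0.00101 = 66.7 → laminar (Re < 2300)
f = 64/Re = 0.9592
h_f = f(L/D)V²/(2g) = 0.9592·(14.6/0.05860)·1.15²/(2·9.81) = 16.11 m
Δp = ρg·h_f = 964.0·9.81·16.11 = 152.3 kPa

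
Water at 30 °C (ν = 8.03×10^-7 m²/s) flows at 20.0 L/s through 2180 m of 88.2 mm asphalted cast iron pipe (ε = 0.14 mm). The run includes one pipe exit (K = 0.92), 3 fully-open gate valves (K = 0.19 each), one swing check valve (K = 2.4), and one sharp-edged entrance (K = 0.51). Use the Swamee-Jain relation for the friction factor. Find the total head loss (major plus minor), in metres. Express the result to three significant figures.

H_L ≈ 310 m

V = 4Q/(πD²) = 3.273 m/s; V²/2g = 0.5461 m
Re = 3.60×10^5, ε/D = 0.00159 → f = 0.02278 (Swamee-Jain)
Major: h_f = f(L/D)·V²/2g = 0.02278·24717·0.5461 = 307.5 m
Minor: ΣK = 4.40; h_m = ΣK·V²/2g = 2.403 m
Total H_L = 307.5 + 2.403 = 309.9 m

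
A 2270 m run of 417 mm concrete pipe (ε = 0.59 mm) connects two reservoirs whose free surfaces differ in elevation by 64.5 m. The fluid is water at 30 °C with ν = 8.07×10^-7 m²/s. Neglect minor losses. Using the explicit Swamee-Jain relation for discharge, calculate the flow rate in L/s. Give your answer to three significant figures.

Q ≈ 449 L/s

Swamee-Jain (Type II): Q = -0.965·√(gD⁵h_f/L)·ln[ε/(3.7D) + √(3.17ν²L/(gD³h_f))]
√(gD⁵h_f/L) = √(9.81·0.417⁵·64.5/2270) = 0.05928
ε/(3.7D) = 3.82×10^-4; √(3.17ν²L/(gD³h_f)) = 1.01×10^-5
Q = -0.965·0.05928·ln(3.925×10^-4) = 0.4487 m³/s
Check: V = 3.29 m/s, Re = 1.70×10^6, f = 0.02161, h_f = 64.7 m ≈ 64.5 m ✓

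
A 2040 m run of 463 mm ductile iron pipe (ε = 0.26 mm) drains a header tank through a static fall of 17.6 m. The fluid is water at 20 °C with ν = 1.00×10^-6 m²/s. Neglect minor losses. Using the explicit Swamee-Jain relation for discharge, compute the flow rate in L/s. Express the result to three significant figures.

Q ≈ 355 L/s

Swamee-Jain (Type II): Q = -0.965·√(gD⁵h_f/L)·ln[ε/(3.7D) + √(3.17ν²L/(gD³h_f))]
√(gD⁵h_f/L) = √(9.81·0.463⁵·17.6/2040) = 0.04244
ε/(3.7D) = 1.52×10^-4; √(3.17ν²L/(gD³h_f)) = 1.94×10^-5
Q = -0.965·0.04244·ln(1.712×10^-4) = 0.3551 m³/s
Check: V = 2.11 m/s, Re = 9.77×10^5, f = 0.01771, h_f = 17.7 m ≈ 17.6 m ✓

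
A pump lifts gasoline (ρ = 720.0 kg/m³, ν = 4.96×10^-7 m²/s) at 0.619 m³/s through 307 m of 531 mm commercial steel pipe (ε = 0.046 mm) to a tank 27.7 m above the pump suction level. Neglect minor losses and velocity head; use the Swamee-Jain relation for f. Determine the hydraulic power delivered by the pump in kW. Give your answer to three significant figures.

P_hyd ≈ 134 kW

V = 4Q/(πD²) = 2.795 m/s; Re = 2.99×10^6; ε/D = 8.66×10^-5; f = 0.01237
h_f = f(L/D)V²/2g = 2.848 m
Total head H = z + h_f = 27.7 + 2.848 = 30.55 m
P_hyd = ρgQH = 720.0·9.81·0.619·30.55 = 133.6 kW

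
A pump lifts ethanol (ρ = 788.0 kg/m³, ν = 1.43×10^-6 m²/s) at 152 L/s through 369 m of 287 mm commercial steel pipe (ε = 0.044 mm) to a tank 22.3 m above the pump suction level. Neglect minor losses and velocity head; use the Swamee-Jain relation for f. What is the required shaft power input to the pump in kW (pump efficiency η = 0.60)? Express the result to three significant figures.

V = 4Q/(πD²) = 2.350 m/s; Re = 4.72×10^5; ε/D = 1.53×10^-4; f = 0.01514
h_f = f(L/D)V²/2g = 5.477 m
Total head H = z + h_f = 22.3 + 5.477 = 27.78 m
P_hyd = ρgQH = 788.0·9.81·0.152·27.78 = 32.64 kW
P_shaft = P_hyd/η = 32.64/0.60 = 54.40 kW

P_shaft ≈ 54.4 kW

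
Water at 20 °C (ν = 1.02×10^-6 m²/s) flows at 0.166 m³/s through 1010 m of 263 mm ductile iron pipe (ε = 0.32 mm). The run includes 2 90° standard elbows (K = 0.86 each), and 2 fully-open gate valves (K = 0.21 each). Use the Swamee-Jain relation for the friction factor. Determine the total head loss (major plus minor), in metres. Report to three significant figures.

V = 4Q/(πD²) = 3.056 m/s; V²/2g = 0.4759 m
Re = 7.88×10^5, ε/D = 0.00122 → f = 0.02104 (Swamee-Jain)
Major: h_f = f(L/D)·V²/2g = 0.02104·3840·0.4759 = 38.45 m
Minor: ΣK = 2.14; h_m = ΣK·V²/2g = 1.018 m
Total H_L = 38.45 + 1.018 = 39.47 m

H_L ≈ 39.5 m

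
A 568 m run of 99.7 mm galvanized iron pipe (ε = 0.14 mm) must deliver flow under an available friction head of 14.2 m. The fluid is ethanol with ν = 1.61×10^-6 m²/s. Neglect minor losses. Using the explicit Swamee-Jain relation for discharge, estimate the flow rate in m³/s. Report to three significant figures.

Swamee-Jain (Type II): Q = -0.965·√(gD⁵h_f/L)·ln[ε/(3.7D) + √(3.17ν²L/(gD³h_f))]
√(gD⁵h_f/L) = √(9.81·0.0997⁵·14.2/568) = 0.001554
ε/(3.7D) = 3.80×10^-4; √(3.17ν²L/(gD³h_f)) = 1.84×10^-4
Q = -0.965·0.001554·ln(5.634×10^-4) = 0.01122 m³/s
Check: V = 1.44 m/s, Re = 8.90×10^4, f = 0.02388, h_f = 14.3 m ≈ 14.2 m ✓

Q ≈ 0.0112 m³/s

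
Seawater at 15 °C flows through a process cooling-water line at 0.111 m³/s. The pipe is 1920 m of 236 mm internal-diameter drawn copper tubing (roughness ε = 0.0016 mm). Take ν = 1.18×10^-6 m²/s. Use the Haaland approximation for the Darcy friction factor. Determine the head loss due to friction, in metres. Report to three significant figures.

V = 4Q/(πD²) = 4·0.111/(π·0.236²) = 2.538 m/s
Re = VD/ν = 2.538·0.236/1.18×10^-6 = 5.08×10^5 → turbulent
ε/D = 0.0016/236 = 6.78×10^-6
Haaland: f = 0.01310
h_f = f(L/D)V²/(2g) = 0.01310·(1920/0.236)·2.538²/(2·9.81) = 34.99 m

h_f ≈ 35.0 m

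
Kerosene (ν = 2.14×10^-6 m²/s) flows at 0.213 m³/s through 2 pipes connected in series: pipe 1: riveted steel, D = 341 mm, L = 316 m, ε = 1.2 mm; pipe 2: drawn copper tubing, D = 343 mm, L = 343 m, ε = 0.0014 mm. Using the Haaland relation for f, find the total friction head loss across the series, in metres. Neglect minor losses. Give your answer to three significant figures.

H ≈ 10.9 m

Pipe 1: V = 2.332 m/s, Re = 3.72×10^5, ε/D = 0.00352, f = 0.02773, h_1 = f(L/D)V²/2g = 7.124 m
Pipe 2: V = 2.305 m/s, Re = 3.69×10^5, ε/D = 4.08×10^-6, f = 0.01384, h_2 = f(L/D)V²/2g = 3.747 m
Series → Q common, losses add: H = Σh = 10.87 m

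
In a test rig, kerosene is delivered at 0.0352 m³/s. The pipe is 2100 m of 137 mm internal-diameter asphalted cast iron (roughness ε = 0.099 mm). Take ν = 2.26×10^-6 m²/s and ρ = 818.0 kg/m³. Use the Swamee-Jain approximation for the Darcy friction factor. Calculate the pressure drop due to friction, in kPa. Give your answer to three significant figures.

V = 4Q/(πD²) = 4·0.0352/(π·0.137²) = 2.388 m/s
Re = VD/ν = 2.388·0.137/2.26×10^-6 = 1.45×10^5 → turbulent
ε/D = 0.099/137 = 7.23×10^-4
Swamee-Jain: f = 0.02055
h_f = f(L/D)V²/(2g) = 0.02055·(2100/0.137)·2.388²/(2·9.81) = 91.56 m
Δp = ρg·h_f = 818.0·9.81·91.56 = 734.8 kPa

Δp ≈ 735 kPa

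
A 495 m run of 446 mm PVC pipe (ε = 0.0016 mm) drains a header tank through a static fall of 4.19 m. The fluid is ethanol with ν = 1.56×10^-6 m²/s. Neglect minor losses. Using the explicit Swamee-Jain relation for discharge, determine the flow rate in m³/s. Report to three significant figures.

Q ≈ 0.381 m³/s

Swamee-Jain (Type II): Q = -0.965·√(gD⁵h_f/L)·ln[ε/(3.7D) + √(3.17ν²L/(gD³h_f))]
√(gD⁵h_f/L) = √(9.81·0.446⁵·4.19/495) = 0.03828
ε/(3.7D) = 9.70×10^-7; √(3.17ν²L/(gD³h_f)) = 3.24×10^-5
Q = -0.965·0.03828·ln(3.333×10^-5) = 0.3808 m³/s
Check: V = 2.44 m/s, Re = 6.97×10^5, f = 0.01242, h_f = 4.17 m ≈ 4.19 m ✓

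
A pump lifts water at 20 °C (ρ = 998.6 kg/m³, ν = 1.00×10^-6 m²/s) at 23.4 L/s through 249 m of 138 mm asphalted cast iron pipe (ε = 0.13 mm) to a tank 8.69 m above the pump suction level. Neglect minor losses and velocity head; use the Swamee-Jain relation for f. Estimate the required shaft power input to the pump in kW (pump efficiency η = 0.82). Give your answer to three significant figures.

P_shaft ≈ 3.74 kW

V = 4Q/(πD²) = 1.564 m/s; Re = 2.16×10^5; ε/D = 9.42×10^-4; f = 0.02086
h_f = f(L/D)V²/2g = 4.696 m
Total head H = z + h_f = 8.69 + 4.696 = 13.39 m
P_hyd = ρgQH = 998.6·9.81·0.0234·13.39 = 3.068 kW
P_shaft = P_hyd/η = 3.068/0.82 = 3.742 kW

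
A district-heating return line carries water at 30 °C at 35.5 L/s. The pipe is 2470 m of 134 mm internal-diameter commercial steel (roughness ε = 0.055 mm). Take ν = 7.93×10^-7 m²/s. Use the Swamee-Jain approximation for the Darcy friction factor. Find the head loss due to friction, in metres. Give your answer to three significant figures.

h_f ≈ 103 m

V = 4Q/(πD²) = 4·0.0355/(π·0.134²) = 2.517 m/s
Re = VD/ν = 2.517·0.134/7.93×10^-7 = 4.25×10^5 → turbulent
ε/D = 0.055/134 = 4.10×10^-4
Swamee-Jain: f = 0.01736
h_f = f(L/D)V²/(2g) = 0.01736·(2470/0.134)·2.517²/(2·9.81) = 103.3 m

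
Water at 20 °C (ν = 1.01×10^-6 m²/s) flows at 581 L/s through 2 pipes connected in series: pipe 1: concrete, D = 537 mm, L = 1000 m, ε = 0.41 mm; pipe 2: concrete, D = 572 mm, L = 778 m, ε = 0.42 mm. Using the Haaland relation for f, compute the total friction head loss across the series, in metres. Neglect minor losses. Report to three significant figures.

H ≈ 18.2 m

Pipe 1: V = 2.565 m/s, Re = 1.36×10^6, ε/D = 7.64×10^-4, f = 0.01868, h_1 = f(L/D)V²/2g = 11.67 m
Pipe 2: V = 2.261 m/s, Re = 1.28×10^6, ε/D = 7.34×10^-4, f = 0.01854, h_2 = f(L/D)V²/2g = 6.569 m
Series → Q common, losses add: H = Σh = 18.24 m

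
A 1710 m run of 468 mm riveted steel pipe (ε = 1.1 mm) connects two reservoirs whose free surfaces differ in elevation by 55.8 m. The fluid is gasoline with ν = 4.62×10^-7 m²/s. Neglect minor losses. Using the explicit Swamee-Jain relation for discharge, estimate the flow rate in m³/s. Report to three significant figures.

Q ≈ 0.602 m³/s

Swamee-Jain (Type II): Q = -0.965·√(gD⁵h_f/L)·ln[ε/(3.7D) + √(3.17ν²L/(gD³h_f))]
√(gD⁵h_f/L) = √(9.81·0.468⁵·55.8/1710) = 0.08478
ε/(3.7D) = 6.35×10^-4; √(3.17ν²L/(gD³h_f)) = 4.54×10^-6
Q = -0.965·0.08478·ln(6.398×10^-4) = 0.6016 m³/s
Check: V = 3.50 m/s, Re = 3.54×10^6, f = 0.02454, h_f = 55.9 m ≈ 55.8 m ✓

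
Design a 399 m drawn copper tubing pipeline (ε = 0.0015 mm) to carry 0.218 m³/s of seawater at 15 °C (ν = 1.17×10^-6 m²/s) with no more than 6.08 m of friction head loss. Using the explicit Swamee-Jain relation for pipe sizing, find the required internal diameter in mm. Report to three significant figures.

Swamee-Jain (Type III): D = 0.66·[ε^1.25·(LQ²/(gh_f))^4.75 + ν·Q^9.4·(L/(gh_f))^5.2]^0.04
LQ²/(gh_f) = 0.3179; L/(gh_f) = 6.690
Term 1 = ε^1.25·(…)^4.75 = 2.27×10^-10; Term 2 = ν·Q^9.4·(…)^5.2 = 1.39×10^-8
D = 0.66·(2.27×10^-10 + 1.39×10^-8)^0.04 = 0.3203 m = 320 mm
Check: V = 2.71 m/s, Re = 7.41×10^5, f = 0.01231, h_f = 5.73 m ≈ 6.08 m ✓

D ≈ 320 mm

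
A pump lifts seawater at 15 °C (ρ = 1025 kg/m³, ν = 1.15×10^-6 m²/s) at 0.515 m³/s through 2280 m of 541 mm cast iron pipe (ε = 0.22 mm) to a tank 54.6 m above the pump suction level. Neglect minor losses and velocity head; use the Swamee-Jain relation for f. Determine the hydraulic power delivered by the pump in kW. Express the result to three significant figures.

V = 4Q/(πD²) = 2.240 m/s; Re = 1.05×10^6; ε/D = 4.07×10^-4; f = 0.01660
h_f = f(L/D)V²/2g = 17.90 m
Total head H = z + h_f = 54.6 + 17.90 = 72.50 m
P_hyd = ρgQH = 1025·9.81·0.515·72.50 = 375.4 kW

P_hyd ≈ 375 kW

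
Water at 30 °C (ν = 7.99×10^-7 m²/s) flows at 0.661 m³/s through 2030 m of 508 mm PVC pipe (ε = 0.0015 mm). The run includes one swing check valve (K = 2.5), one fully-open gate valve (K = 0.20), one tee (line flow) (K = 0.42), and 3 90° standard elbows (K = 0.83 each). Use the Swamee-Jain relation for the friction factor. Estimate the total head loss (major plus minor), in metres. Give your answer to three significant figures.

V = 4Q/(πD²) = 3.261 m/s; V²/2g = 0.5421 m
Re = 2.07×10^6, ε/D = 2.95×10^-6 → f = 0.01042 (Swamee-Jain)
Major: h_f = f(L/D)·V²/2g = 0.01042·3996·0.5421 = 22.58 m
Minor: ΣK = 5.61; h_m = ΣK·V²/2g = 3.041 m
Total H_L = 22.58 + 3.041 = 25.62 m

H_L ≈ 25.6 m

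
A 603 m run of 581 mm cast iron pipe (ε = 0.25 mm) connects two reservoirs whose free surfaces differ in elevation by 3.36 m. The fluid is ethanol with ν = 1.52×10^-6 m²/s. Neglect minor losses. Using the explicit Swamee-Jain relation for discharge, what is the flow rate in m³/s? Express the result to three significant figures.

Swamee-Jain (Type II): Q = -0.965·√(gD⁵h_f/L)·ln[ε/(3.7D) + √(3.17ν²L/(gD³h_f))]
√(gD⁵h_f/L) = √(9.81·0.581⁵·3.36/603) = 0.06016
ε/(3.7D) = 1.16×10^-4; √(3.17ν²L/(gD³h_f)) = 2.61×10^-5
Q = -0.965·0.06016·ln(1.424×10^-4) = 0.5141 m³/s
Check: V = 1.94 m/s, Re = 7.41×10^5, f = 0.01700, h_f = 3.38 m ≈ 3.36 m ✓

Q ≈ 0.514 m³/s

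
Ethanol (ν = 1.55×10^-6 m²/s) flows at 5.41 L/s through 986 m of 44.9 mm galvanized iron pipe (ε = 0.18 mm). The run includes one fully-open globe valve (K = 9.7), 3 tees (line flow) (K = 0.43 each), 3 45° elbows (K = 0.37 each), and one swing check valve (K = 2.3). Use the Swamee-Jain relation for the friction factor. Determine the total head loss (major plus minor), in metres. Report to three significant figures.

V = 4Q/(πD²) = 3.417 m/s; V²/2g = 0.5950 m
Re = 9.90×10^4, ε/D = 0.00401 → f = 0.02978 (Swamee-Jain)
Major: h_f = f(L/D)·V²/2g = 0.02978·21960·0.5950 = 389.1 m
Minor: ΣK = 14.4; h_m = ΣK·V²/2g = 8.568 m
Total H_L = 389.1 + 8.568 = 397.7 m

H_L ≈ 398 m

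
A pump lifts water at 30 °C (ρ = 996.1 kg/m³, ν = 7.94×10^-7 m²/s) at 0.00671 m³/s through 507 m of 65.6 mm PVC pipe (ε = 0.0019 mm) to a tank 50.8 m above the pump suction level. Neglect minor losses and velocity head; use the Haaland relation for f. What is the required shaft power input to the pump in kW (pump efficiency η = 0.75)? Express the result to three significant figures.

P_shaft ≈ 6.65 kW

V = 4Q/(πD²) = 1.985 m/s; Re = 1.64×10^5; ε/D = 2.90×10^-5; f = 0.01628
h_f = f(L/D)V²/2g = 25.27 m
Total head H = z + h_f = 50.8 + 25.27 = 76.07 m
P_hyd = ρgQH = 996.1·9.81·0.00671·76.07 = 4.988 kW
P_shaft = P_hyd/η = 4.988/0.75 = 6.651 kW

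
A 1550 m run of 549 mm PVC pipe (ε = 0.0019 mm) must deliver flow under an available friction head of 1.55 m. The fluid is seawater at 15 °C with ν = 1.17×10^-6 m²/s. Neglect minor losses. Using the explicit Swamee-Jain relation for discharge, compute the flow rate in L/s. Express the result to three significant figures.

Swamee-Jain (Type II): Q = -0.965·√(gD⁵h_f/L)·ln[ε/(3.7D) + √(3.17ν²L/(gD³h_f))]
√(gD⁵h_f/L) = √(9.81·0.549⁵·1.55/1550) = 0.02212
ε/(3.7D) = 9.35×10^-7; √(3.17ν²L/(gD³h_f)) = 5.17×10^-5
Q = -0.965·0.02212·ln(5.264×10^-5) = 0.2103 m³/s
Check: V = 0.888 m/s, Re = 4.17×10^5, f = 0.01358, h_f = 1.54 m ≈ 1.55 m ✓

Q ≈ 210 L/s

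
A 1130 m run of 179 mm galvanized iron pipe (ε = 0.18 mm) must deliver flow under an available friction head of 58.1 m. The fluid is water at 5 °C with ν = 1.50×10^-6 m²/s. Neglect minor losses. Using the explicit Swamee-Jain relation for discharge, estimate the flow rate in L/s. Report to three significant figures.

Swamee-Jain (Type II): Q = -0.965·√(gD⁵h_f/L)·ln[ε/(3.7D) + √(3.17ν²L/(gD³h_f))]
√(gD⁵h_f/L) = √(9.81·0.179⁵·58.1/1130) = 0.009628
ε/(3.7D) = 2.72×10^-4; √(3.17ν²L/(gD³h_f)) = 4.97×10^-5
Q = -0.965·0.009628·ln(3.214×10^-4) = 0.07472 m³/s
Check: V = 2.97 m/s, Re = 3.54×10^5, f = 0.02062, h_f = 58.5 m ≈ 58.1 m ✓

Q ≈ 74.7 L/s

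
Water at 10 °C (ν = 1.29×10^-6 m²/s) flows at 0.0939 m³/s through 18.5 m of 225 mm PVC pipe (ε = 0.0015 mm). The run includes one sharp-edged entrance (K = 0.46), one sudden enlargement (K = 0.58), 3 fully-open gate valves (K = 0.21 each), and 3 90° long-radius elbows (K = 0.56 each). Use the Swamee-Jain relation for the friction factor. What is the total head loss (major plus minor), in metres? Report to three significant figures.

V = 4Q/(πD²) = 2.362 m/s; V²/2g = 0.2843 m
Re = 4.12×10^5, ε/D = 6.67×10^-6 → f = 0.01365 (Swamee-Jain)
Major: h_f = f(L/D)·V²/2g = 0.01365·82.22·0.2843 = 0.3191 m
Minor: ΣK = 3.35; h_m = ΣK·V²/2g = 0.9523 m
Total H_L = 0.3191 + 0.9523 = 1.271 m

H_L ≈ 1.27 m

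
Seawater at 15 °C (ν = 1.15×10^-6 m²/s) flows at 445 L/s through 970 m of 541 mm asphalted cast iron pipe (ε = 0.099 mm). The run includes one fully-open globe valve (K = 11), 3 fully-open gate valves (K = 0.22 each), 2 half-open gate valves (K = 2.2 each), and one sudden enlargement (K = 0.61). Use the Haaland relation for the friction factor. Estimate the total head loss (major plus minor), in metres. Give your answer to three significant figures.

H_L ≈ 8.14 m

V = 4Q/(πD²) = 1.936 m/s; V²/2g = 0.1910 m
Re = 9.11×10^5, ε/D = 1.83×10^-4 → f = 0.01448 (Haaland)
Major: h_f = f(L/D)·V²/2g = 0.01448·1793·0.1910 = 4.960 m
Minor: ΣK = 16.7; h_m = ΣK·V²/2g = 3.184 m
Total H_L = 4.960 + 3.184 = 8.144 m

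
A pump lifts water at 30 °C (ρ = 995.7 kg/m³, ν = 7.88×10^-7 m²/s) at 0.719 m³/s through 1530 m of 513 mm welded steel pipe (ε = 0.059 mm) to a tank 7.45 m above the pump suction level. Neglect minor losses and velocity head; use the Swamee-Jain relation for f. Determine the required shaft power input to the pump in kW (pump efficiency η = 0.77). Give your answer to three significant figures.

P_shaft ≈ 287 kW

V = 4Q/(πD²) = 3.479 m/s; Re = 2.26×10^6; ε/D = 1.15×10^-4; f = 0.01305
h_f = f(L/D)V²/2g = 24.01 m
Total head H = z + h_f = 7.45 + 24.01 = 31.46 m
P_hyd = ρgQH = 995.7·9.81·0.719·31.46 = 220.9 kW
P_shaft = P_hyd/η = 220.9/0.77 = 286.9 kW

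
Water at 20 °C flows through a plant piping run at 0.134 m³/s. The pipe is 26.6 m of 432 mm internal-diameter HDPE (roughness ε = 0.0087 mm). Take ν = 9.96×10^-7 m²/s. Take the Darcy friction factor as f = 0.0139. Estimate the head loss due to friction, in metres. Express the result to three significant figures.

h_f ≈ 0.0365 m

V = 4Q/(πD²) = 4·0.134/(π·0.432²) = 0.9142 m/s
h_f = f(L/D)V²/(2g) = 0.01390·(26.6/0.432)·0.9142²/(2·9.81) = 0.03646 m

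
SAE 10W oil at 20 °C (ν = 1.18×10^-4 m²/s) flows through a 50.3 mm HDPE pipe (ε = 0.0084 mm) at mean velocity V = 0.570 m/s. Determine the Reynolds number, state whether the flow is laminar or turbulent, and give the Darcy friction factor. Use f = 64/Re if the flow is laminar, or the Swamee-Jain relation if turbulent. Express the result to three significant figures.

Re = VD/ν = 0.5700·0.0503/1.18×10^-4 = 243
Re < 2300 → laminar → f = 64/Re = 0.2634

Re ≈ 243; laminar; f = 64/Re ≈ 0.263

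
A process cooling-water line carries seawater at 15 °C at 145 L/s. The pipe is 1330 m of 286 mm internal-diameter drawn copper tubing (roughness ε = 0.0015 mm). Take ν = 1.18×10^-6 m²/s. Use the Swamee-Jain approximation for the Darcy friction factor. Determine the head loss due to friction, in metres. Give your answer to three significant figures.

V = 4Q/(πD²) = 4·0.145/(π·0.286²) = 2.257 m/s
Re = VD/ν = 2.257·0.286/1.18×10^-6 = 5.47×10^5 → turbulent
ε/D = 0.0015/286 = 5.24×10^-6
Swamee-Jain: f = 0.01297
h_f = f(L/D)V²/(2g) = 0.01297·(1330/0.286)·2.257²/(2·9.81) = 15.66 m

h_f ≈ 15.7 m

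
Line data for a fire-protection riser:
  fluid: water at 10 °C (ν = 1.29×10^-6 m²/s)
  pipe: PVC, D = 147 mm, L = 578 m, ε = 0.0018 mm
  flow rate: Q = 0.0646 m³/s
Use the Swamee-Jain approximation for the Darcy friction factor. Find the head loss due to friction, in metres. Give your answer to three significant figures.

h_f ≈ 39.5 m

V = 4Q/(πD²) = 4·0.0646/(π·0.147²) = 3.806 m/s
Re = VD/ν = 3.806·0.147/1.29×10^-6 = 4.34×10^5 → turbulent
ε/D = 0.0018/147 = 1.22×10^-5
Swamee-Jain: f = 0.01361
h_f = f(L/D)V²/(2g) = 0.01361·(578/0.147)·3.806²/(2·9.81) = 39.52 m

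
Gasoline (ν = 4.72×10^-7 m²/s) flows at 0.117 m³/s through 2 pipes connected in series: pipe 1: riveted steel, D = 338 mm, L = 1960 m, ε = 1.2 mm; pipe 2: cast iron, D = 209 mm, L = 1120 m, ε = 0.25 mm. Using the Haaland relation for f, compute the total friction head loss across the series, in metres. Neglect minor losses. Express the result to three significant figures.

H ≈ 79.7 m

Pipe 1: V = 1.304 m/s, Re = 9.34×10^5, ε/D = 0.00355, f = 0.02762, h_1 = f(L/D)V²/2g = 13.88 m
Pipe 2: V = 3.410 m/s, Re = 1.51×10^6, ε/D = 0.00120, f = 0.02072, h_2 = f(L/D)V²/2g = 65.81 m
Series → Q common, losses add: H = Σh = 79.69 m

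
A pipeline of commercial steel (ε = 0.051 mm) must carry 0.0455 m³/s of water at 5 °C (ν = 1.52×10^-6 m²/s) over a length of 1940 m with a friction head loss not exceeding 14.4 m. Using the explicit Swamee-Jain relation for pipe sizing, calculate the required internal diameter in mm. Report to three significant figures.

D ≈ 213 mm

Swamee-Jain (Type III): D = 0.66·[ε^1.25·(LQ²/(gh_f))^4.75 + ν·Q^9.4·(L/(gh_f))^5.2]^0.04
LQ²/(gh_f) = 0.02843; L/(gh_f) = 13.73
Term 1 = ε^1.25·(…)^4.75 = 1.95×10^-13; Term 2 = ν·Q^9.4·(…)^5.2 = 3.04×10^-13
D = 0.66·(1.95×10^-13 + 3.04×10^-13)^0.04 = 0.2126 m = 213 mm
Check: V = 1.28 m/s, Re = 1.79×10^5, f = 0.01765, h_f = 13.5 m ≈ 14.4 m ✓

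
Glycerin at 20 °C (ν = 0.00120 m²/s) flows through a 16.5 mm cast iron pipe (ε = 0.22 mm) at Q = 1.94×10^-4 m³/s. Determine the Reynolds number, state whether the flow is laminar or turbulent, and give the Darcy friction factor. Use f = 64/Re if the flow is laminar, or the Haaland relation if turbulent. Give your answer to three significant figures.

Re ≈ 12.5; laminar; f = 64/Re ≈ 5.13

V = 4Q/(πD²) = 0.9073 m/s
Re = VD/ν = 0.9073·0.0165/0.00120 = 12.5
Re < 2300 → laminar → f = 64/Re = 5.130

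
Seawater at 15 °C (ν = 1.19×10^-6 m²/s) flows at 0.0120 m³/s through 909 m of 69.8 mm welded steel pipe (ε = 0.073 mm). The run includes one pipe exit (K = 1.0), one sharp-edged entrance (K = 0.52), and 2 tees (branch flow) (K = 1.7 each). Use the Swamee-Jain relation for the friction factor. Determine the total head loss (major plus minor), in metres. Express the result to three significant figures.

H_L ≈ 143 m

V = 4Q/(πD²) = 3.136 m/s; V²/2g = 0.5013 m
Re = 1.84×10^5, ε/D = 0.00105 → f = 0.02148 (Swamee-Jain)
Major: h_f = f(L/D)·V²/2g = 0.02148·13023·0.5013 = 140.2 m
Minor: ΣK = 4.92; h_m = ΣK·V²/2g = 2.466 m
Total H_L = 140.2 + 2.466 = 142.7 m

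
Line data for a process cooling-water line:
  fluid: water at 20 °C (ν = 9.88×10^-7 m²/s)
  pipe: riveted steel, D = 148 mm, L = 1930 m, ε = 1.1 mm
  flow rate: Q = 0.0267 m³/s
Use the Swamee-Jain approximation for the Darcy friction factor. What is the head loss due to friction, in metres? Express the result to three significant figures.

h_f ≈ 55.8 m

V = 4Q/(πD²) = 4·0.0267/(π·0.148²) = 1.552 m/s
Re = VD/ν = 1.552·0.148/9.88×10^-7 = 2.32×10^5 → turbulent
ε/D = 1.1/148 = 0.00743
Swamee-Jain: f = 0.03483
h_f = f(L/D)V²/(2g) = 0.03483·(1930/0.148)·1.552²/(2·9.81) = 55.76 m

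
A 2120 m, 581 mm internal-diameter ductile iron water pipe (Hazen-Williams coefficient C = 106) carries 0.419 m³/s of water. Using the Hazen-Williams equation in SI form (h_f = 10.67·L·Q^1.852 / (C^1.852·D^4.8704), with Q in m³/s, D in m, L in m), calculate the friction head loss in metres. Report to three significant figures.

h_f = 10.67·2120·0.419^1.852 / (106^1.852·0.581^4.8704) = 11.29 m

h_f ≈ 11.3 m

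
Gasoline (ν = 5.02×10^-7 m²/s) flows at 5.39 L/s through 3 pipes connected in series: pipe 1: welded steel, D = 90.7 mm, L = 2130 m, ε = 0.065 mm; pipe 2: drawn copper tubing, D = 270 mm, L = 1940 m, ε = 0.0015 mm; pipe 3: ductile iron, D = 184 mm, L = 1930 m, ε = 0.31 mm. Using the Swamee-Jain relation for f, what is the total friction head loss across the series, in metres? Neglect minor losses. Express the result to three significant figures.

H ≈ 17.7 m

Pipe 1: V = 0.8342 m/s, Re = 1.51×10^5, ε/D = 7.17×10^-4, f = 0.02045, h_1 = f(L/D)V²/2g = 17.04 m
Pipe 2: V = 0.09414 m/s, Re = 5.06×10^4, ε/D = 5.56×10^-6, f = 0.02073, h_2 = f(L/D)V²/2g = 0.06726 m
Pipe 3: V = 0.2027 m/s, Re = 7.43×10^4, ε/D = 0.00168, f = 0.02504, h_3 = f(L/D)V²/2g = 0.5501 m
Series → Q common, losses add: H = Σh = 17.66 m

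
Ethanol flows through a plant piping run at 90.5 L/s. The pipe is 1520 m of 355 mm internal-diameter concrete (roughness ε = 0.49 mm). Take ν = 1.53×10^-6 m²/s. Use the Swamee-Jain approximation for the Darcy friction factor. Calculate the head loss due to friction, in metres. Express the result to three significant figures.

V = 4Q/(πD²) = 4·0.0905/(π·0.355²) = 0.9143 m/s
Re = VD/ν = 0.9143·0.355/1.53×10^-6 = 2.12×10^5 → turbulent
ε/D = 0.49/355 = 0.00138
Swamee-Jain: f = 0.02251
h_f = f(L/D)V²/(2g) = 0.02251·(1520/0.355)·0.9143²/(2·9.81) = 4.108 m

h_f ≈ 4.11 m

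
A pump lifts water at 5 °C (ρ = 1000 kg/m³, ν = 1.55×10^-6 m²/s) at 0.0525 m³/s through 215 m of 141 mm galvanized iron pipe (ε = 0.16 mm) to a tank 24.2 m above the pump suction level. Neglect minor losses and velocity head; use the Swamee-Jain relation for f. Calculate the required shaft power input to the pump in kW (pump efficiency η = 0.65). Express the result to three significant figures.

P_shaft ≈ 34.0 kW

V = 4Q/(πD²) = 3.362 m/s; Re = 3.06×10^5; ε/D = 0.00113; f = 0.02127
h_f = f(L/D)V²/2g = 18.69 m
Total head H = z + h_f = 24.2 + 18.69 = 42.89 m
P_hyd = ρgQH = 1000·9.81·0.0525·42.89 = 22.09 kW
P_shaft = P_hyd/η = 22.09/0.65 = 33.98 kW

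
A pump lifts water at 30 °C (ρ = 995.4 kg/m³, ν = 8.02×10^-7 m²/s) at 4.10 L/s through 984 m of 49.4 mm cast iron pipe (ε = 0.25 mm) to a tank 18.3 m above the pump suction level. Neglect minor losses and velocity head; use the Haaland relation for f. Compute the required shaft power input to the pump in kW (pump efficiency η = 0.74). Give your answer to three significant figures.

P_shaft ≈ 8.83 kW

V = 4Q/(πD²) = 2.139 m/s; Re = 1.32×10^5; ε/D = 0.00506; f = 0.03118
h_f = f(L/D)V²/2g = 144.9 m
Total head H = z + h_f = 18.3 + 144.9 = 163.2 m
P_hyd = ρgQH = 995.4·9.81·0.00410·163.2 = 6.533 kW
P_shaft = P_hyd/η = 6.533/0.74 = 8.828 kW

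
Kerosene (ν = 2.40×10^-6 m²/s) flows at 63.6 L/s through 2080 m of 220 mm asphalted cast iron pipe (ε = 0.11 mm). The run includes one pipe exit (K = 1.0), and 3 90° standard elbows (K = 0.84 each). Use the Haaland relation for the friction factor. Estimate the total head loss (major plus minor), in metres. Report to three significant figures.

H_L ≈ 26.3 m

V = 4Q/(πD²) = 1.673 m/s; V²/2g = 0.1427 m
Re = 1.53×10^5, ε/D = 5.00×10^-4 → f = 0.01911 (Haaland)
Major: h_f = f(L/D)·V²/2g = 0.01911·9455·0.1427 = 25.77 m
Minor: ΣK = 3.52; h_m = ΣK·V²/2g = 0.5022 m
Total H_L = 25.77 + 0.5022 = 26.28 m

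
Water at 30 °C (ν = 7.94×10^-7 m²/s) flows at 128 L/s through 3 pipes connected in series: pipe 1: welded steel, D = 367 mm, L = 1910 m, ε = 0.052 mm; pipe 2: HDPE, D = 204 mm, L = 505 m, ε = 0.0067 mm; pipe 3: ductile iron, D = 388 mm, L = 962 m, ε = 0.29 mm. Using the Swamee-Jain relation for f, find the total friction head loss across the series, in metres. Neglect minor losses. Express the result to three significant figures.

Pipe 1: V = 1.210 m/s, Re = 5.59×10^5, ε/D = 1.42×10^-4, f = 0.01477, h_1 = f(L/D)V²/2g = 5.736 m
Pipe 2: V = 3.916 m/s, Re = 1.01×10^6, ε/D = 3.28×10^-5, f = 0.01234, h_2 = f(L/D)V²/2g = 23.89 m
Pipe 3: V = 1.083 m/s, Re = 5.29×10^5, ε/D = 7.47×10^-4, f = 0.01913, h_3 = f(L/D)V²/2g = 2.833 m
Series → Q common, losses add: H = Σh = 32.45 m

H ≈ 32.5 m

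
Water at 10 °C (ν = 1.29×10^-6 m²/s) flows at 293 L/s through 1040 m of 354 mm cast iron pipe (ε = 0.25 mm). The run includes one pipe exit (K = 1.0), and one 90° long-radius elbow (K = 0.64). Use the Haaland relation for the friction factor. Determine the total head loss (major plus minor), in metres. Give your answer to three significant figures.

H_L ≈ 25.3 m

V = 4Q/(πD²) = 2.977 m/s; V²/2g = 0.4517 m
Re = 8.17×10^5, ε/D = 7.06×10^-4 → f = 0.01853 (Haaland)
Major: h_f = f(L/D)·V²/2g = 0.01853·2938·0.4517 = 24.58 m
Minor: ΣK = 1.64; h_m = ΣK·V²/2g = 0.7408 m
Total H_L = 24.58 + 0.7408 = 25.32 m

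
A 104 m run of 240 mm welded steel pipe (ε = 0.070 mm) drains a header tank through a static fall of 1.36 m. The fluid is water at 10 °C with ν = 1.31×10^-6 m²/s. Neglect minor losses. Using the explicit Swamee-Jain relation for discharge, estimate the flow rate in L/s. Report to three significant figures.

Q ≈ 87.0 L/s

Swamee-Jain (Type II): Q = -0.965·√(gD⁵h_f/L)·ln[ε/(3.7D) + √(3.17ν²L/(gD³h_f))]
√(gD⁵h_f/L) = √(9.81·0.240⁵·1.36/104) = 0.01011
ε/(3.7D) = 7.88×10^-5; √(3.17ν²L/(gD³h_f)) = 5.54×10^-5
Q = -0.965·0.01011·ln(1.342×10^-4) = 0.08696 m³/s
Check: V = 1.92 m/s, Re = 3.52×10^5, f = 0.01676, h_f = 1.37 m ≈ 1.36 m ✓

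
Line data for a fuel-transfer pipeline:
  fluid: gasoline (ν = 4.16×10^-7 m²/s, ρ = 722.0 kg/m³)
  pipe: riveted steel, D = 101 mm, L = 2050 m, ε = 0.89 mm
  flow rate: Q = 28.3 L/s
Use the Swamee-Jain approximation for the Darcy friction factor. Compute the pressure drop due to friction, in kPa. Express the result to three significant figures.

Δp ≈ 3330 kPa

V = 4Q/(πD²) = 4·0.0283/(π·0.101²) = 3.532 m/s
Re = VD/ν = 3.532·0.101/4.16×10^-7 = 8.58×10^5 → turbulent
ε/D = 0.89/101 = 0.00881
Swamee-Jain: f = 0.03647
h_f = f(L/D)V²/(2g) = 0.03647·(2050/0.101)·3.532²/(2·9.81) = 470.7 m
Δp = ρg·h_f = 722.0·9.81·470.7 = 3334 kPa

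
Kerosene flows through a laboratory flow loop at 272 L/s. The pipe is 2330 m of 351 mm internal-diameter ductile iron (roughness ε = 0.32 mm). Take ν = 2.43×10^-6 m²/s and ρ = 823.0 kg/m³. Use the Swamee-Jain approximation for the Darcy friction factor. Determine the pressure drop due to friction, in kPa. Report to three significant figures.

Δp ≈ 434 kPa

V = 4Q/(πD²) = 4·0.272/(π·0.351²) = 2.811 m/s
Re = VD/ν = 2.811·0.351/2.43×10^-6 = 4.06×10^5 → turbulent
ε/D = 0.32/351 = 9.12×10^-4
Swamee-Jain: f = 0.02011
h_f = f(L/D)V²/(2g) = 0.02011·(2330/0.351)·2.811²/(2·9.81) = 53.76 m
Δp = ρg·h_f = 823.0·9.81·53.76 = 434.0 kPa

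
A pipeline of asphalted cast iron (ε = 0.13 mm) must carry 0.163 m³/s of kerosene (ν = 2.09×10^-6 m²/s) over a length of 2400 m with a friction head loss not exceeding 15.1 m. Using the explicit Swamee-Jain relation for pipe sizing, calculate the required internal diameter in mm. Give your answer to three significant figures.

Swamee-Jain (Type III): D = 0.66·[ε^1.25·(LQ²/(gh_f))^4.75 + ν·Q^9.4·(L/(gh_f))^5.2]^0.04
LQ²/(gh_f) = 0.4305; L/(gh_f) = 16.20
Term 1 = ε^1.25·(…)^4.75 = 2.53×10^-7; Term 2 = ν·Q^9.4·(…)^5.2 = 1.60×10^-7
D = 0.66·(2.53×10^-7 + 1.60×10^-7)^0.04 = 0.3666 m = 367 mm
Check: V = 1.54 m/s, Re = 2.71×10^5, f = 0.01759, h_f = 14.0 m ≈ 15.1 m ✓

D ≈ 367 mm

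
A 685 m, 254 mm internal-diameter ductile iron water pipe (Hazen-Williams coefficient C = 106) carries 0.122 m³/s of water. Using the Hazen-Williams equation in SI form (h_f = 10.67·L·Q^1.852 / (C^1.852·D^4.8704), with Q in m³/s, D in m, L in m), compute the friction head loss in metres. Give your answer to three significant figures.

h_f ≈ 20.9 m

h_f = 10.67·685·0.122^1.852 / (106^1.852·0.254^4.8704) = 20.87 m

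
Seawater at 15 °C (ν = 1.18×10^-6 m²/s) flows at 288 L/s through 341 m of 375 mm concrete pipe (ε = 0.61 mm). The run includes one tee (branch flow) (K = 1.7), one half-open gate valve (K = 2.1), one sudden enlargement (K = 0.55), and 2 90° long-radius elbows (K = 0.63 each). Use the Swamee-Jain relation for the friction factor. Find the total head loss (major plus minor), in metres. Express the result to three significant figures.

H_L ≈ 9.04 m

V = 4Q/(πD²) = 2.608 m/s; V²/2g = 0.3466 m
Re = 8.29×10^5, ε/D = 0.00163 → f = 0.02253 (Swamee-Jain)
Major: h_f = f(L/D)·V²/2g = 0.02253·909.3·0.3466 = 7.101 m
Minor: ΣK = 5.61; h_m = ΣK·V²/2g = 1.944 m
Total H_L = 7.101 + 1.944 = 9.045 m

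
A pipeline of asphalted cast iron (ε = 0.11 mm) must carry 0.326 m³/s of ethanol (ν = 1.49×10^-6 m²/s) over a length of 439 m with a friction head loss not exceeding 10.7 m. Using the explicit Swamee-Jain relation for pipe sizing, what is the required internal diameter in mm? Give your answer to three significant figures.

D ≈ 362 mm

Swamee-Jain (Type III): D = 0.66·[ε^1.25·(LQ²/(gh_f))^4.75 + ν·Q^9.4·(L/(gh_f))^5.2]^0.04
LQ²/(gh_f) = 0.4445; L/(gh_f) = 4.182
Term 1 = ε^1.25·(…)^4.75 = 2.39×10^-7; Term 2 = ν·Q^9.4·(…)^5.2 = 6.74×10^-8
D = 0.66·(2.39×10^-7 + 6.74×10^-8)^0.04 = 0.3623 m = 362 mm
Check: V = 3.16 m/s, Re = 7.69×10^5, f = 0.01599, h_f = 9.88 m ≈ 10.7 m ✓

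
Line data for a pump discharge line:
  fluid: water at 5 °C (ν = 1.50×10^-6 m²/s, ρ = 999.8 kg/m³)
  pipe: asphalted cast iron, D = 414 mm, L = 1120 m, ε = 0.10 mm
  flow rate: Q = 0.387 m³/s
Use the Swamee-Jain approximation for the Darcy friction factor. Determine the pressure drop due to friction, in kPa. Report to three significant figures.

V = 4Q/(πD²) = 4·0.387/(π·0.414²) = 2.875 m/s
Re = VD/ν = 2.875·0.414/1.50×10^-6 = 7.93×10^5 → turbulent
ε/D = 0.10/414 = 2.42×10^-4
Swamee-Jain: f = 0.01540
h_f = f(L/D)V²/(2g) = 0.01540·(1120/0.414)·2.875²/(2·9.81) = 17.55 m
Δp = ρg·h_f = 999.8·9.81·17.55 = 172.1 kPa

Δp ≈ 172 kPa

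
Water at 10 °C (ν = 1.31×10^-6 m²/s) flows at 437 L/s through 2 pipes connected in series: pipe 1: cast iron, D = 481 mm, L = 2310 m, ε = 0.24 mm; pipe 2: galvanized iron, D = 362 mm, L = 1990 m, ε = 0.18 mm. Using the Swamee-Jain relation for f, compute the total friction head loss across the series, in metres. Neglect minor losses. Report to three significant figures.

Pipe 1: V = 2.405 m/s, Re = 8.83×10^5, ε/D = 4.99×10^-4, f = 0.01736, h_1 = f(L/D)V²/2g = 24.58 m
Pipe 2: V = 4.246 m/s, Re = 1.17×10^6, ε/D = 4.97×10^-4, f = 0.01720, h_2 = f(L/D)V²/2g = 86.90 m
Series → Q common, losses add: H = Σh = 111.5 m

H ≈ 111 m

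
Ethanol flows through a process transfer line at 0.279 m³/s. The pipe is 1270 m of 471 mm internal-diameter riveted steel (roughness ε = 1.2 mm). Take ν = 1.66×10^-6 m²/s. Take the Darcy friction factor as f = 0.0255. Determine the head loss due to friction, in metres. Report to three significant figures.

V = 4Q/(πD²) = 4·0.279/(π·0.471²) = 1.601 m/s
h_f = f(L/D)V²/(2g) = 0.02550·(1270/0.471)·1.601²/(2·9.81) = 8.986 m

h_f ≈ 8.99 m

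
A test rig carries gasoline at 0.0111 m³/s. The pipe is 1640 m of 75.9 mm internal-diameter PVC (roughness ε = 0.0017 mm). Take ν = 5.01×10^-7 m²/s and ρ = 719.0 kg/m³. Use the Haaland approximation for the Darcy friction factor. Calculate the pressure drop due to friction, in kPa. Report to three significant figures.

V = 4Q/(πD²) = 4·0.0111/(π·0.0759²) = 2.453 m/s
Re = VD/ν = 2.453·0.0759/5.01×10^-7 = 3.72×10^5 → turbulent
ε/D = 0.0017/75.9 = 2.24×10^-5
Haaland: f = 0.01400
h_f = f(L/D)V²/(2g) = 0.01400·(1640/0.0759)·2.453²/(2·9.81) = 92.80 m
Δp = ρg·h_f = 719.0·9.81·92.80 = 654.6 kPa

Δp ≈ 655 kPa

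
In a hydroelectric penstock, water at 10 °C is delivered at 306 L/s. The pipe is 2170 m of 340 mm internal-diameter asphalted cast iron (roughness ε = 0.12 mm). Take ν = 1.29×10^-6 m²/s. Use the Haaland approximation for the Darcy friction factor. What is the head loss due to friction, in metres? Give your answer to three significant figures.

h_f ≈ 59.6 m

V = 4Q/(πD²) = 4·0.306/(π·0.340²) = 3.370 m/s
Re = VD/ν = 3.370·0.340/1.29×10^-6 = 8.88×10^5 → turbulent
ε/D = 0.12/340 = 3.53×10^-4
Haaland: f = 0.01613
h_f = f(L/D)V²/(2g) = 0.01613·(2170/0.340)·3.370²/(2·9.81) = 59.60 m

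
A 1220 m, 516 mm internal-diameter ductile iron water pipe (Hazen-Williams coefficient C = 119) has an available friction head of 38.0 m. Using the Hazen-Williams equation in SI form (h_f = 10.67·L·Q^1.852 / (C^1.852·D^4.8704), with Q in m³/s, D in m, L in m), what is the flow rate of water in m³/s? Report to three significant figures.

Q ≈ 0.894 m³/s

Rearranging: Q = [h_f·C^1.852·D^4.8704 / (10.67·L)]^(1/1.852)
Q = [38.0·119^1.852·0.516^4.8704 / (10.67·1220)]^0.540 = 0.8938 m³/s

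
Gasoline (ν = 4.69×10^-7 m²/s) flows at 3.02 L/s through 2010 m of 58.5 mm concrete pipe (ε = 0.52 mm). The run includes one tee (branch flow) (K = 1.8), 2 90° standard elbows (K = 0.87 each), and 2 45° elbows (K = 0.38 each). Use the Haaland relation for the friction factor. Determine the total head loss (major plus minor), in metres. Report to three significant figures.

H_L ≈ 81.9 m

V = 4Q/(πD²) = 1.124 m/s; V²/2g = 0.06434 m
Re = 1.40×10^5, ε/D = 0.00889 → f = 0.03694 (Haaland)
Major: h_f = f(L/D)·V²/2g = 0.03694·34359·0.06434 = 81.67 m
Minor: ΣK = 4.30; h_m = ΣK·V²/2g = 0.2767 m
Total H_L = 81.67 + 0.2767 = 81.94 m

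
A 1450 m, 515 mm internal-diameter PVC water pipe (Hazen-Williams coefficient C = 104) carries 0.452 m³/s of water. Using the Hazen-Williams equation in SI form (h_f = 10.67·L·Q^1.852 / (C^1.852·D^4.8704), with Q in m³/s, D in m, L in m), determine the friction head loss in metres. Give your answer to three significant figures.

h_f ≈ 16.6 m

h_f = 10.67·1450·0.452^1.852 / (104^1.852·0.515^4.8704) = 16.55 m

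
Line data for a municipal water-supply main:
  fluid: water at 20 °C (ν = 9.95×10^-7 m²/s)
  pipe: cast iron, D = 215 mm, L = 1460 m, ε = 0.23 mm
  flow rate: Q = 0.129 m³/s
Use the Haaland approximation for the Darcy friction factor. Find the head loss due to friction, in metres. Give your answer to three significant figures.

h_f ≈ 88.8 m

V = 4Q/(πD²) = 4·0.129/(π·0.215²) = 3.553 m/s
Re = VD/ν = 3.553·0.215/9.95×10^-7 = 7.68×10^5 → turbulent
ε/D = 0.23/215 = 0.00107
Haaland: f = 0.02033
h_f = f(L/D)V²/(2g) = 0.02033·(1460/0.215)·3.553²/(2·9.81) = 88.84 m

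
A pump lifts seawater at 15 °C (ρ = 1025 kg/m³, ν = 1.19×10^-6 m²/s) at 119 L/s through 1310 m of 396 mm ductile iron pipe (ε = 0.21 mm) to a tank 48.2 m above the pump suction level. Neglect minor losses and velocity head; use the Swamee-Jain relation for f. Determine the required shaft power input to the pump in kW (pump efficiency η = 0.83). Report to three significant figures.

V = 4Q/(πD²) = 0.9662 m/s; Re = 3.22×10^5; ε/D = 5.30×10^-4; f = 0.01842
h_f = f(L/D)V²/2g = 2.899 m
Total head H = z + h_f = 48.2 + 2.899 = 51.10 m
P_hyd = ρgQH = 1025·9.81·0.119·51.10 = 61.14 kW
P_shaft = P_hyd/η = 61.14/0.83 = 73.67 kW

P_shaft ≈ 73.7 kW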